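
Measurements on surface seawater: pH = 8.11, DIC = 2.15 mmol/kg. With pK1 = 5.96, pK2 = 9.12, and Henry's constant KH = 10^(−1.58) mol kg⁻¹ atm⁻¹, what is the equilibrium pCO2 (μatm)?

pCO2 = 524 μatm

α₀ = 1 / (1 + K1/[H⁺] + K1K2/[H⁺]²) = 1 / (1 + 10^+2.15 + 10^+1.14)
   = 1 / (1 + 141.25 + 13.804) = 1/156.06 = 0.006408
[CO2*] = α₀ × DIC = 0.006408 × 2.15 = 0.01378 mmol/kg = 13.78 μmol/kg
pCO2 = [CO2*]/KH = 1.378×10^-5 / 2.630×10^-2 = 524 μatm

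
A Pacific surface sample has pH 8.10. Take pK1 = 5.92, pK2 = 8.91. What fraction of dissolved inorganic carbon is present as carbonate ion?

α₂ = 1 / (1 + [H⁺]/K2 + [H⁺]²/(K1K2)) = 1 / (1 + 10^+0.81 + 10^-1.37)
   = 1 / (1 + 6.4565 + 0.042658) = 1/7.4992 = 0.1333

α₂ = 0.133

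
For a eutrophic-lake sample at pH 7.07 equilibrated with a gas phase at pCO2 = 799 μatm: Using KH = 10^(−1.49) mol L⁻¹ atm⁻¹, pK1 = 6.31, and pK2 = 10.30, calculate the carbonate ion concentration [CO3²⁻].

[CO3²⁻] = 0.0876 μmol/L

[CO2*] = KH · pCO2 = 10^(−1.49) × 799×10^-6 = 2.586×10^-5 mol/L
α₀ = 1/(1 + K1/[H⁺] + K1K2/[H⁺]²) = 1/(1 + 10^+0.76 + 10^-2.47) = 0.1480
DIC = [CO2*]/α₀ = 2.586×10^-5 / 0.1480 = 0.1747 mmol/L
[CO3²⁻] = α₂·DIC; α₂ = 0.0005014, so [CO3²⁻] = 0.0005014 × 0.1747 = 8.76×10^-5 mmol/L = 0.0876 μmol/L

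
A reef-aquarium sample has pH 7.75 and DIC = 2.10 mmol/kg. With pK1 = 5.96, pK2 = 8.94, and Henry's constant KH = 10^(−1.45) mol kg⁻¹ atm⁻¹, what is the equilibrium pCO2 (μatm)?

α₀ = 1 / (1 + K1/[H⁺] + K1K2/[H⁺]²) = 1 / (1 + 10^+1.79 + 10^+0.60)
   = 1 / (1 + 61.660 + 3.9811) = 1/66.641 = 0.01501
[CO2*] = α₀ × DIC = 0.01501 × 2.10 = 0.03151 mmol/kg
pCO2 = [CO2*]/KH = 3.151×10^-5 / 3.548×10^-2 = 888 μatm

pCO2 = 888 μatm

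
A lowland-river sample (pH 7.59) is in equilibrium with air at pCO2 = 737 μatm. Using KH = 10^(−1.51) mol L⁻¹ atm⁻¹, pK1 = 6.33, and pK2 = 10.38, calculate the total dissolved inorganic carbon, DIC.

[CO2*] = KH · pCO2 = 10^(−1.51) × 737×10^-6 = 2.278×10^-5 mol/L
α₀ = 1/(1 + K1/[H⁺] + K1K2/[H⁺]²) = 1/(1 + 10^+1.26 + 10^-1.53) = 0.05201
DIC = [CO2*]/α₀ = 2.278×10^-5 / 0.05201 = 0.438 mmol/L

DIC = 0.438 mmol/L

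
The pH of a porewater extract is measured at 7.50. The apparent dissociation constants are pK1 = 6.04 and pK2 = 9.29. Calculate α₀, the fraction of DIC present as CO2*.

α₀ = 1 / (1 + K1/[H⁺] + K1K2/[H⁺]²) = 1 / (1 + 10^+1.46 + 10^-0.33)
   = 1 / (1 + 28.840 + 0.46774) = 1/30.308 = 0.03299

α₀ = 0.0330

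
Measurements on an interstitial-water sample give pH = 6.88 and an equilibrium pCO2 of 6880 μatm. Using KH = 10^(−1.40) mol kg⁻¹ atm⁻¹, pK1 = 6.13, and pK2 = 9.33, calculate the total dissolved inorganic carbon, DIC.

[CO2*] = KH · pCO2 = 10^(−1.40) × 6880×10^-6 = 2.739×10^-4 mol/kg
α₀ = 1/(1 + K1/[H⁺] + K1K2/[H⁺]²) = 1/(1 + 10^+0.75 + 10^-1.70) = 0.1505
DIC = [CO2*]/α₀ = 2.739×10^-4 / 0.1505 = 1.82 mmol/kg

DIC = 1.82 mmol/kg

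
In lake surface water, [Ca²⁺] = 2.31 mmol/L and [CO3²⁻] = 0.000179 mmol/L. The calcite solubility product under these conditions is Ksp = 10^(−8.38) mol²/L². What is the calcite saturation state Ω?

Ω = 0.0992

Ksp = 10^(−8.38) = 4.169×10^-9
Ω = [Ca²⁺][CO3²⁻]/Ksp = (2.31×10^-3)(0.000179×10^-3) / 4.169×10^-9 = 0.0992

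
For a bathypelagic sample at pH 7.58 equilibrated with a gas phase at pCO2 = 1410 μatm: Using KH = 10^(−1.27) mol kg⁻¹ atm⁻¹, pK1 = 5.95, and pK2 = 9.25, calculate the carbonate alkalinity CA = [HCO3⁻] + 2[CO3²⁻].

[CO2*] = KH · pCO2 = 10^(−1.27) × 1410×10^-6 = 7.572×10^-5 mol/kg
α₀ = 1/(1 + K1/[H⁺] + K1K2/[H⁺]²) = 1/(1 + 10^+1.63 + 10^-0.04) = 0.02244
DIC = [CO2*]/α₀ = 7.572×10^-5 / 0.02244 = 3.375 mmol/kg
CA = (α₁ + 2α₂)·DIC = (0.9571 + 2×0.02046) × 3.375 = 3.37 mmol/kg

CA = 3.37 mmol/kg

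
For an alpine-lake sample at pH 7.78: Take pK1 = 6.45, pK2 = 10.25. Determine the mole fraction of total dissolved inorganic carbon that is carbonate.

α₂ = 1 / (1 + [H⁺]/K2 + [H⁺]²/(K1K2)) = 1 / (1 + 10^+2.47 + 10^+1.14)
   = 1 / (1 + 295.12 + 13.804) = 1/309.92 = 0.003227

α₂ = 0.00323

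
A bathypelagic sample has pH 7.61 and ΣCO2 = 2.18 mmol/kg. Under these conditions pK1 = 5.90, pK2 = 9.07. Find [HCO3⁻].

α₁ = 1 / (1 + [H⁺]/K1 + K2/[H⁺]) = 1 / (1 + 10^-1.71 + 10^-1.46)
   = 1 / (1 + 0.019498 + 0.034674) = 1/1.0542 = 0.9486
[HCO3⁻] = α₁ × DIC = 0.9486 × 2.18 = 2.07 mmol/kg

[HCO3⁻] = 2.07 mmol/kg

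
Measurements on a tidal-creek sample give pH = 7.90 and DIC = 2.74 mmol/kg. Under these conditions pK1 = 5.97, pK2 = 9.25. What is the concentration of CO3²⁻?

[CO3²⁻] = 0.116 mmol/kg

α₂ = 1 / (1 + [H⁺]/K2 + [H⁺]²/(K1K2)) = 1 / (1 + 10^+1.35 + 10^-0.58)
   = 1 / (1 + 22.387 + 0.26303) = 1/23.650 = 0.04228
[CO3²⁻] = α₂ × DIC = 0.04228 × 2.74 = 0.116 mmol/kg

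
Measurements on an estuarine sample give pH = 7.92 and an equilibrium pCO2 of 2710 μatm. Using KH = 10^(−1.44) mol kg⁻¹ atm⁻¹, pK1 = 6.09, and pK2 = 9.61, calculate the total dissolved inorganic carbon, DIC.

DIC = 6.89 mmol/kg

[CO2*] = KH · pCO2 = 10^(−1.44) × 2710×10^-6 = 9.839×10^-5 mol/kg
α₀ = 1/(1 + K1/[H⁺] + K1K2/[H⁺]²) = 1/(1 + 10^+1.83 + 10^+0.14) = 0.01429
DIC = [CO2*]/α₀ = 9.839×10^-5 / 0.01429 = 6.89 mmol/kg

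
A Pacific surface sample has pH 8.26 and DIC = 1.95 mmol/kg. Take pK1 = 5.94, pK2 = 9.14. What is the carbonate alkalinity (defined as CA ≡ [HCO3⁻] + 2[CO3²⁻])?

CA = [HCO3⁻] + 2[CO3²⁻] = (α₁ + 2α₂)·DIC
At pH 8.26: [H⁺]/K1 = 10^-2.32 = 0.0047863, K2/[H⁺] = 10^-0.88 = 0.13183
α₁ = 1/(1 + 0.0047863 + 0.13183) = 1/1.1366 = 0.8798; α₂ = α₁·K2/[H⁺] = 0.1160
α₁ + 2α₂ = 1.1118
CA = 1.1118 × 1.95 = 2.17 mmol/kg

CA = 2.17 mmol/kg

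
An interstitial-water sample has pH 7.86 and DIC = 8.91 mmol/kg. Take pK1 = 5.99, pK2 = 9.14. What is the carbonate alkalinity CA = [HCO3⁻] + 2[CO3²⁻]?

CA = [HCO3⁻] + 2[CO3²⁻] = (α₁ + 2α₂)·DIC
At pH 7.86: [H⁺]/K1 = 10^-1.87 = 0.013490, K2/[H⁺] = 10^-1.28 = 0.052481
α₁ = 1/(1 + 0.013490 + 0.052481) = 1/1.0660 = 0.9381; α₂ = α₁·K2/[H⁺] = 0.04923
α₁ + 2α₂ = 1.0366
CA = 1.0366 × 8.91 = 9.24 mmol/kg

CA = 9.24 mmol/kg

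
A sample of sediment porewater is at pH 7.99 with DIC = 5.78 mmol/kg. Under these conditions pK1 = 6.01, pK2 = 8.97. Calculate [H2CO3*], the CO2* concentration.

α₀ = 1 / (1 + K1/[H⁺] + K1K2/[H⁺]²) = 1 / (1 + 10^+1.98 + 10^+1.00)
   = 1 / (1 + 95.499 + 10.000) = 1/106.50 = 0.009390
[CO2*] = α₀ × DIC = 0.009390 × 5.78 = 0.0543 mmol/kg

[CO2*] = 0.0543 mmol/kg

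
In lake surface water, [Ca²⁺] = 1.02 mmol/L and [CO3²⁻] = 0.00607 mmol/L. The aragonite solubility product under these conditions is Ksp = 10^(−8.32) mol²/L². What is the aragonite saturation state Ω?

Ω = 1.29

Ksp = 10^(−8.32) = 4.786×10^-9
Ω = [Ca²⁺][CO3²⁻]/Ksp = (1.02×10^-3)(0.00607×10^-3) / 4.786×10^-9 = 1.29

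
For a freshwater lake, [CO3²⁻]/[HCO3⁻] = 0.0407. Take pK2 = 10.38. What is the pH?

pH = 8.99

From K2 = [H⁺][CO3²⁻]/[HCO3⁻]:  pH = pK2 + log₁₀([CO3²⁻]/[HCO3⁻])
log₁₀(0.0407) = -1.390
pH = 10.38 + (-1.390) = 8.99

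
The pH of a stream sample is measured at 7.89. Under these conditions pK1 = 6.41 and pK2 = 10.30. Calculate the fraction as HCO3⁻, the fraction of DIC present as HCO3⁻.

α₁ = 0.964

α₁ = 1 / (1 + [H⁺]/K1 + K2/[H⁺]) = 1 / (1 + 10^-1.48 + 10^-2.41)
   = 1 / (1 + 0.033113 + 0.0038905) = 1/1.0370 = 0.9643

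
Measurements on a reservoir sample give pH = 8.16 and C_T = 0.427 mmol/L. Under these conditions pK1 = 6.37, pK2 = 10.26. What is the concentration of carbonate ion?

α₂ = 1 / (1 + [H⁺]/K2 + [H⁺]²/(K1K2)) = 1 / (1 + 10^+2.10 + 10^+0.31)
   = 1 / (1 + 125.89 + 2.0417) = 1/128.93 = 0.007756
[CO3²⁻] = α₂ × DIC = 0.007756 × 0.427 = 0.00331 mmol/L = 3.31 μmol/L

[CO3²⁻] = 3.31 μmol/L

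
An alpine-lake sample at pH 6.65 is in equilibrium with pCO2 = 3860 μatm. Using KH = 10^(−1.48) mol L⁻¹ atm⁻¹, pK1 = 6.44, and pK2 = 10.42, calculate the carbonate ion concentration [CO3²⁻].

[CO2*] = KH · pCO2 = 10^(−1.48) × 3860×10^-6 = 1.278×10^-4 mol/L
α₀ = 1/(1 + K1/[H⁺] + K1K2/[H⁺]²) = 1/(1 + 10^+0.21 + 10^-3.56) = 0.3814
DIC = [CO2*]/α₀ = 1.278×10^-4 / 0.3814 = 0.3351 mmol/L
[CO3²⁻] = α₂·DIC; α₂ = 0.0001050, so [CO3²⁻] = 0.0001050 × 0.3351 = 3.52×10^-5 mmol/L = 0.0352 μmol/L

[CO3²⁻] = 0.0352 μmol/L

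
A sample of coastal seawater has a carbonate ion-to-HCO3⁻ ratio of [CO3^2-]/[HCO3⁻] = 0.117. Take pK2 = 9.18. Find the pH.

From K2 = [H⁺][CO3^2-]/[HCO3⁻]:  pH = pK2 + log₁₀([CO3^2-]/[HCO3⁻])
log₁₀(0.117) = -0.932
pH = 9.18 + (-0.932) = 8.25

pH = 8.25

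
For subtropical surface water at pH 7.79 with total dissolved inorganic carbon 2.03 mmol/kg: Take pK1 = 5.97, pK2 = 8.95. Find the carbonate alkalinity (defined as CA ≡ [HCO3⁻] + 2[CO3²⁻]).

CA = [HCO3⁻] + 2[CO3²⁻] = (α₁ + 2α₂)·DIC
At pH 7.79: [H⁺]/K1 = 10^-1.82 = 0.015136, K2/[H⁺] = 10^-1.16 = 0.069183
α₁ = 1/(1 + 0.015136 + 0.069183) = 1/1.0843 = 0.9222; α₂ = α₁·K2/[H⁺] = 0.06380
α₁ + 2α₂ = 1.0498
CA = 1.0498 × 2.03 = 2.13 mmol/kg

CA = 2.13 mmol/kg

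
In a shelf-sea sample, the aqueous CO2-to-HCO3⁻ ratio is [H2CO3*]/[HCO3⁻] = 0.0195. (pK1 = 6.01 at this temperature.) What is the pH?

pH = 7.72

From K1 = [H⁺][HCO3⁻]/[H2CO3*]:  pH = pK1 − log₁₀([H2CO3*]/[HCO3⁻])
log₁₀(0.0195) = -1.710
pH = 6.01 − (-1.710) = 7.72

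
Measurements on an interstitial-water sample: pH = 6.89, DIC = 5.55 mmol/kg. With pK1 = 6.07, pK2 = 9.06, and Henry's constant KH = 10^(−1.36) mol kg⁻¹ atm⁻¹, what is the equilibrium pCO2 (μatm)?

pCO2 = 1.66×10^4 μatm

α₀ = 1 / (1 + K1/[H⁺] + K1K2/[H⁺]²) = 1 / (1 + 10^+0.82 + 10^-1.35)
   = 1 / (1 + 6.6069 + 0.044668) = 1/7.6516 = 0.1307
[CO2*] = α₀ × DIC = 0.1307 × 5.55 = 0.7253 mmol/kg
pCO2 = [CO2*]/KH = 7.253×10^-4 / 4.365×10^-2 = 1.66×10^4 μatm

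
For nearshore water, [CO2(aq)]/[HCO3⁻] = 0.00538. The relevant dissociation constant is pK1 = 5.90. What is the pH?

From K1 = [H⁺][HCO3⁻]/[CO2(aq)]:  pH = pK1 − log₁₀([CO2(aq)]/[HCO3⁻])
log₁₀(0.00538) = -2.269
pH = 5.90 − (-2.269) = 8.17

pH = 8.17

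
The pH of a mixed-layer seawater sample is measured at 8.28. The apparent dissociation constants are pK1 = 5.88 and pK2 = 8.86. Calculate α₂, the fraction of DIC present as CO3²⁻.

α₂ = 1 / (1 + [H⁺]/K2 + [H⁺]²/(K1K2)) = 1 / (1 + 10^+0.58 + 10^-1.82)
   = 1 / (1 + 3.8019 + 0.015136) = 1/4.8170 = 0.2076

α₂ = 0.208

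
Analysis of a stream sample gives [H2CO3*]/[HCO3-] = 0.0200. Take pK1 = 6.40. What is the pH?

pH = 8.10

From K1 = [H⁺][HCO3-]/[H2CO3*]:  pH = pK1 − log₁₀([H2CO3*]/[HCO3-])
log₁₀(0.0200) = -1.699
pH = 6.40 − (-1.699) = 8.10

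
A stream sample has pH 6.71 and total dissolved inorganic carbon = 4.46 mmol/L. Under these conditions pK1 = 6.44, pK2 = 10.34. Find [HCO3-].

α₁ = 1 / (1 + [H⁺]/K1 + K2/[H⁺]) = 1 / (1 + 10^-0.27 + 10^-3.63)
   = 1 / (1 + 0.53703 + 0.00023442) = 1/1.5373 = 0.6505
[HCO3⁻] = α₁ × DIC = 0.6505 × 4.46 = 2.90 mmol/L

[HCO3⁻] = 2.90 mmol/L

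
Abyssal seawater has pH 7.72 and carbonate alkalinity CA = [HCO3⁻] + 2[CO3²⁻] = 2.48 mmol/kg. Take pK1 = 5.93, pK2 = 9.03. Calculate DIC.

CA = [HCO3⁻] + 2[CO3²⁻] = (α₁ + 2α₂)·DIC
At pH 7.72: [H⁺]/K1 = 10^-1.79 = 0.016218, K2/[H⁺] = 10^-1.31 = 0.048978
α₁ = 1/(1 + 0.016218 + 0.048978) = 1/1.0652 = 0.9388; α₂ = α₁·K2/[H⁺] = 0.04598
α₁ + 2α₂ = 1.0308
DIC = CA / (α₁ + 2α₂) = 2.48 / 1.0308 = 2.41 mmol/kg

DIC = 2.41 mmol/kg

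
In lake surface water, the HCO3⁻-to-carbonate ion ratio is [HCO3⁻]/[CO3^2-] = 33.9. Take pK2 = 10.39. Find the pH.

From K2 = [H⁺][CO3^2-]/[HCO3⁻]:  pH = pK2 − log₁₀([HCO3⁻]/[CO3^2-])
log₁₀(33.9) = +1.530
pH = 10.39 − (+1.530) = 8.86

pH = 8.86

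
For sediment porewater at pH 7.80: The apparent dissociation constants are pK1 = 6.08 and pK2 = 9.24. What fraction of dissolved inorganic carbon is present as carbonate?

α₂ = 1 / (1 + [H⁺]/K2 + [H⁺]²/(K1K2)) = 1 / (1 + 10^+1.44 + 10^-0.28)
   = 1 / (1 + 27.542 + 0.52481) = 1/29.067 = 0.03440

α₂ = 0.0344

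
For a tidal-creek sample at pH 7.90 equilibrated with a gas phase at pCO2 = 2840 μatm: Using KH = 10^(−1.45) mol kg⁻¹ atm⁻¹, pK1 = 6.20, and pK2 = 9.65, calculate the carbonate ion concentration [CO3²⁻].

[CO3²⁻] = 0.0898 mmol/kg

[CO2*] = KH · pCO2 = 10^(−1.45) × 2840×10^-6 = 1.008×10^-4 mol/kg
α₀ = 1/(1 + K1/[H⁺] + K1K2/[H⁺]²) = 1/(1 + 10^+1.70 + 10^-0.05) = 0.01923
DIC = [CO2*]/α₀ = 1.008×10^-4 / 0.01923 = 5.241 mmol/kg
[CO3²⁻] = α₂·DIC; α₂ = 0.01714, so [CO3²⁻] = 0.01714 × 5.241 = 0.0898 mmol/kg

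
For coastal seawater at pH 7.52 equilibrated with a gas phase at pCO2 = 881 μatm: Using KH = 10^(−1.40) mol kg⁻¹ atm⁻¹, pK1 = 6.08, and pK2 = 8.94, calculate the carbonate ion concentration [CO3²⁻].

[CO3²⁻] = 0.0367 mmol/kg

[CO2*] = KH · pCO2 = 10^(−1.40) × 881×10^-6 = 3.507×10^-5 mol/kg
α₀ = 1/(1 + K1/[H⁺] + K1K2/[H⁺]²) = 1/(1 + 10^+1.44 + 10^+0.02) = 0.03380
DIC = [CO2*]/α₀ = 3.507×10^-5 / 0.03380 = 1.038 mmol/kg
[CO3²⁻] = α₂·DIC; α₂ = 0.03539, so [CO3²⁻] = 0.03539 × 1.038 = 0.0367 mmol/kg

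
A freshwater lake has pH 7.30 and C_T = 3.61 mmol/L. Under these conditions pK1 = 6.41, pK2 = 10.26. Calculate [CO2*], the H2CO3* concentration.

[CO2*] = 0.412 mmol/L

α₀ = 1 / (1 + K1/[H⁺] + K1K2/[H⁺]²) = 1 / (1 + 10^+0.89 + 10^-2.07)
   = 1 / (1 + 7.7625 + 0.0085114) = 1/8.7710 = 0.1140
[CO2*] = α₀ × DIC = 0.1140 × 3.61 = 0.412 mmol/L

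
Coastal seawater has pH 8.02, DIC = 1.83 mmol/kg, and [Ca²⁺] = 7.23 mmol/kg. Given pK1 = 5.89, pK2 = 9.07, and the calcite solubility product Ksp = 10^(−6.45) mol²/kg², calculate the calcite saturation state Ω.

Ω = 3.03

α₂ = 1 / (1 + [H⁺]/K2 + [H⁺]²/(K1K2)) = 1 / (1 + 10^+1.05 + 10^-1.08)
   = 1 / (1 + 11.220 + 0.083176) = 1/12.303 = 0.08128
[CO3²⁻] = α₂ × DIC = 0.08128 × 1.83 = 0.1487 mmol/kg
Ksp = 10^(−6.45) = 3.548×10^-7
Ω = [Ca²⁺][CO3²⁻]/Ksp = (7.23×10^-3)(1.487×10^-4) / 3.548×10^-7 = 3.03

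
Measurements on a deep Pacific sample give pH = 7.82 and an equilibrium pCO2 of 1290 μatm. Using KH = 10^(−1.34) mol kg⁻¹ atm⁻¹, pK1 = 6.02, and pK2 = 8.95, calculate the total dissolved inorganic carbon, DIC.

DIC = 4.06 mmol/kg

[CO2*] = KH · pCO2 = 10^(−1.34) × 1290×10^-6 = 5.896×10^-5 mol/kg
α₀ = 1/(1 + K1/[H⁺] + K1K2/[H⁺]²) = 1/(1 + 10^+1.80 + 10^+0.67) = 0.01454
DIC = [CO2*]/α₀ = 5.896×10^-5 / 0.01454 = 4.06 mmol/kg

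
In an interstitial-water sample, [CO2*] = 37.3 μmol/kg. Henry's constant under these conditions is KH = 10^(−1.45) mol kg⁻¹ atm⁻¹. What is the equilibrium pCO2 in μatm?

pCO2 = 1050 μatm

KH = 10^(−1.45) = 3.548×10^-2 mol kg⁻¹ atm⁻¹
pCO2 = [CO2*]/KH = 37.3×10^-6 / 3.548×10^-2 = 1.05×10^-3 atm = 1050 μatm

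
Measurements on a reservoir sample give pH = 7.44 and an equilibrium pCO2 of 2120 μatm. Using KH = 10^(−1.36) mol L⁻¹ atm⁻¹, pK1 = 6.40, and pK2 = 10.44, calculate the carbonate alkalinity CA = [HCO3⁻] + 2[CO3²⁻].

[CO2*] = KH · pCO2 = 10^(−1.36) × 2120×10^-6 = 9.254×10^-5 mol/L
α₀ = 1/(1 + K1/[H⁺] + K1K2/[H⁺]²) = 1/(1 + 10^+1.04 + 10^-1.96) = 0.08350
DIC = [CO2*]/α₀ = 9.254×10^-5 / 0.08350 = 1.108 mmol/L
CA = (α₁ + 2α₂)·DIC = (0.9156 + 2×0.0009156) × 1.108 = 1.02 mmol/L

CA = 1.02 mmol/L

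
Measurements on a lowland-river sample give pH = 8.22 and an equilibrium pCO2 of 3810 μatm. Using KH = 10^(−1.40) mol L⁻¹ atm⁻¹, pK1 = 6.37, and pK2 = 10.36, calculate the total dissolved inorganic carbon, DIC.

[CO2*] = KH · pCO2 = 10^(−1.40) × 3810×10^-6 = 1.517×10^-4 mol/L
α₀ = 1/(1 + K1/[H⁺] + K1K2/[H⁺]²) = 1/(1 + 10^+1.85 + 10^-0.29) = 0.01383
DIC = [CO2*]/α₀ = 1.517×10^-4 / 0.01383 = 11.0 mmol/L

DIC = 11.0 mmol/L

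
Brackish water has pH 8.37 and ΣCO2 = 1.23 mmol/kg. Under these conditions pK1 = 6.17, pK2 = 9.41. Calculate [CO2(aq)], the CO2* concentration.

[CO2*] = 7.07 μmol/kg

α₀ = 1 / (1 + K1/[H⁺] + K1K2/[H⁺]²) = 1 / (1 + 10^+2.20 + 10^+1.16)
   = 1 / (1 + 158.49 + 14.454) = 1/173.94 = 0.005749
[CO2*] = α₀ × DIC = 0.005749 × 1.23 = 0.00707 mmol/kg = 7.07 μmol/kg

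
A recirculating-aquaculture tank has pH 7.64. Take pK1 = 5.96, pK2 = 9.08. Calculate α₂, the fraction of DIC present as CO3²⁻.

α₂ = 0.0343

α₂ = 1 / (1 + [H⁺]/K2 + [H⁺]²/(K1K2)) = 1 / (1 + 10^+1.44 + 10^-0.24)
   = 1 / (1 + 27.542 + 0.57544) = 1/29.118 = 0.03434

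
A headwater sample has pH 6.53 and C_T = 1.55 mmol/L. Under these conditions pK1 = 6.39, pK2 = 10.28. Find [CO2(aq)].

[CO2*] = 0.651 mmol/L

α₀ = 1 / (1 + K1/[H⁺] + K1K2/[H⁺]²) = 1 / (1 + 10^+0.14 + 10^-3.61)
   = 1 / (1 + 1.3804 + 0.00024547) = 1/2.3806 = 0.4201
[CO2*] = α₀ × DIC = 0.4201 × 1.55 = 0.651 mmol/L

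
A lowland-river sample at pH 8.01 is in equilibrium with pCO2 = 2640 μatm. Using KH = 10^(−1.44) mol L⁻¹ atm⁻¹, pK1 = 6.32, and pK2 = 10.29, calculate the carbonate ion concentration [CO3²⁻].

[CO2*] = KH · pCO2 = 10^(−1.44) × 2640×10^-6 = 9.585×10^-5 mol/L
α₀ = 1/(1 + K1/[H⁺] + K1K2/[H⁺]²) = 1/(1 + 10^+1.69 + 10^-0.59) = 0.01991
DIC = [CO2*]/α₀ = 9.585×10^-5 / 0.01991 = 4.815 mmol/L
[CO3²⁻] = α₂·DIC; α₂ = 0.005117, so [CO3²⁻] = 0.005117 × 4.815 = 0.0246 mmol/L

[CO3²⁻] = 0.0246 mmol/L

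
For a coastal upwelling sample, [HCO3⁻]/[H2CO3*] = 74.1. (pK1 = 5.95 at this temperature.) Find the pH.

From K1 = [H⁺][HCO3⁻]/[H2CO3*]:  pH = pK1 + log₁₀([HCO3⁻]/[H2CO3*])
log₁₀(74.1) = +1.870
pH = 5.95 + (+1.870) = 7.82

pH = 7.82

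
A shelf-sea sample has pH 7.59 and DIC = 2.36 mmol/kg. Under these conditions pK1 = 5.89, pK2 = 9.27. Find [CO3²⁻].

α₂ = 1 / (1 + [H⁺]/K2 + [H⁺]²/(K1K2)) = 1 / (1 + 10^+1.68 + 10^-0.02)
   = 1 / (1 + 47.863 + 0.95499) = 1/49.818 = 0.02007
[CO3²⁻] = α₂ × DIC = 0.02007 × 2.36 = 0.0474 mmol/kg

[CO3²⁻] = 0.0474 mmol/kg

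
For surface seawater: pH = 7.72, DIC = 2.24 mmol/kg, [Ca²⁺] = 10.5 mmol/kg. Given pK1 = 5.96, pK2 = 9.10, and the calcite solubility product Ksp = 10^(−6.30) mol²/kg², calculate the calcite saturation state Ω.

Ω = 1.85

α₂ = 1 / (1 + [H⁺]/K2 + [H⁺]²/(K1K2)) = 1 / (1 + 10^+1.38 + 10^-0.38)
   = 1 / (1 + 23.988 + 0.41687) = 1/25.405 = 0.03936
[CO3²⁻] = α₂ × DIC = 0.03936 × 2.24 = 0.08817 mmol/kg
Ksp = 10^(−6.30) = 5.012×10^-7
Ω = [Ca²⁺][CO3²⁻]/Ksp = (10.5×10^-3)(8.817×10^-5) / 5.012×10^-7 = 1.85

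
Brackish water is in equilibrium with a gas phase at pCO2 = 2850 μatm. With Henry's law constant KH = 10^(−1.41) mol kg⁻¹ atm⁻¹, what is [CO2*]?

KH = 10^(−1.41) = 3.890×10^-2 mol kg⁻¹ atm⁻¹
[CO2*] = KH · pCO2 = 3.890×10^-2 × 2850×10^-6 atm = 1.11×10^-4 mol/kg

[CO2*] = 111 μmol/kg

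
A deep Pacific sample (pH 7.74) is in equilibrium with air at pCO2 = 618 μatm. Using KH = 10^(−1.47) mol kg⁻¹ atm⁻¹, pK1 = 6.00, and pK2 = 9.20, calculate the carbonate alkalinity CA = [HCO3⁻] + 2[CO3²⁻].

CA = 1.23 mmol/kg

[CO2*] = KH · pCO2 = 10^(−1.47) × 618×10^-6 = 2.094×10^-5 mol/kg
α₀ = 1/(1 + K1/[H⁺] + K1K2/[H⁺]²) = 1/(1 + 10^+1.74 + 10^+0.28) = 0.01728
DIC = [CO2*]/α₀ = 2.094×10^-5 / 0.01728 = 1.212 mmol/kg
CA = (α₁ + 2α₂)·DIC = (0.9498 + 2×0.03293) × 1.212 = 1.23 mmol/kg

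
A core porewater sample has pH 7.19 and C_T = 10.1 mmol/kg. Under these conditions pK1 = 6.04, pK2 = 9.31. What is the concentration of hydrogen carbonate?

α₁ = 1 / (1 + [H⁺]/K1 + K2/[H⁺]) = 1 / (1 + 10^-1.15 + 10^-2.12)
   = 1 / (1 + 0.070795 + 0.0075858) = 1/1.0784 = 0.9273
[HCO3⁻] = α₁ × DIC = 0.9273 × 10.1 = 9.37 mmol/kg

[HCO3⁻] = 9.37 mmol/kg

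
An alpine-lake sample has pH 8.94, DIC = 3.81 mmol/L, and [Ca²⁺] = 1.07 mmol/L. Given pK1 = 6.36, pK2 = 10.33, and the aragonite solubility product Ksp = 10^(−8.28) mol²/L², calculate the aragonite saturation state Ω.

Ω = 30.3

α₂ = 1 / (1 + [H⁺]/K2 + [H⁺]²/(K1K2)) = 1 / (1 + 10^+1.39 + 10^-1.19)
   = 1 / (1 + 24.547 + 0.064565) = 1/25.612 = 0.03904
[CO3²⁻] = α₂ × DIC = 0.03904 × 3.81 = 0.1488 mmol/L
Ksp = 10^(−8.28) = 5.248×10^-9
Ω = [Ca²⁺][CO3²⁻]/Ksp = (1.07×10^-3)(1.488×10^-4) / 5.248×10^-9 = 30.3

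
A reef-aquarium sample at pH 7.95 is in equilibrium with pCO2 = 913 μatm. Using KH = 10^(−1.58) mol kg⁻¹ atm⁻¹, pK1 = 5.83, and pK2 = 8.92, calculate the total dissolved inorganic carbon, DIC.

DIC = 3.53 mmol/kg

[CO2*] = KH · pCO2 = 10^(−1.58) × 913×10^-6 = 2.401×10^-5 mol/kg
α₀ = 1/(1 + K1/[H⁺] + K1K2/[H⁺]²) = 1/(1 + 10^+2.12 + 10^+1.15) = 0.006805
DIC = [CO2*]/α₀ = 2.401×10^-5 / 0.006805 = 3.53 mmol/kg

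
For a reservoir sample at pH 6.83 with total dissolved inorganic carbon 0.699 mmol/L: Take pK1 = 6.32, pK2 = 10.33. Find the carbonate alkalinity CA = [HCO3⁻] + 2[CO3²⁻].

CA = 0.534 mmol/L

CA = [HCO3⁻] + 2[CO3²⁻] = (α₁ + 2α₂)·DIC
At pH 6.83: [H⁺]/K1 = 10^-0.51 = 0.30903, K2/[H⁺] = 10^-3.50 = 0.00031623
α₁ = 1/(1 + 0.30903 + 0.00031623) = 1/1.3093 = 0.7637; α₂ = α₁·K2/[H⁺] = 0.0002415
α₁ + 2α₂ = 0.7642
CA = 0.7642 × 0.699 = 0.534 mmol/L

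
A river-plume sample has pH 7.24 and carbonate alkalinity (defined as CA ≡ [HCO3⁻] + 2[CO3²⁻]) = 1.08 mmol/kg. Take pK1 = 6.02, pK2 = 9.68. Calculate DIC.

CA = [HCO3⁻] + 2[CO3²⁻] = (α₁ + 2α₂)·DIC
At pH 7.24: [H⁺]/K1 = 10^-1.22 = 0.060256, K2/[H⁺] = 10^-2.44 = 0.0036308
α₁ = 1/(1 + 0.060256 + 0.0036308) = 1/1.0639 = 0.9399; α₂ = α₁·K2/[H⁺] = 0.003413
α₁ + 2α₂ = 0.9468
DIC = CA / (α₁ + 2α₂) = 1.08 / 0.9468 = 1.14 mmol/kg

DIC = 1.14 mmol/kg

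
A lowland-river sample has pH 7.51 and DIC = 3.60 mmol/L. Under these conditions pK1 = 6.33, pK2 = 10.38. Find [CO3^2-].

α₂ = 1 / (1 + [H⁺]/K2 + [H⁺]²/(K1K2)) = 1 / (1 + 10^+2.87 + 10^+1.69)
   = 1 / (1 + 741.31 + 48.978) = 1/791.29 = 0.001264
[CO3²⁻] = α₂ × DIC = 0.001264 × 3.60 = 0.00455 mmol/L = 4.55 μmol/L

[CO3²⁻] = 4.55 μmol/L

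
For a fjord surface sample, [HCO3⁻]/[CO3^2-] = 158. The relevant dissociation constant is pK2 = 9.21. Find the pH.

From K2 = [H⁺][CO3^2-]/[HCO3⁻]:  pH = pK2 − log₁₀([HCO3⁻]/[CO3^2-])
log₁₀(158) = +2.199
pH = 9.21 − (+2.199) = 7.01

pH = 7.01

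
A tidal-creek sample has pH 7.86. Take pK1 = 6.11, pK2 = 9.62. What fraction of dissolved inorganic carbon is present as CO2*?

α₀ = 0.0172

α₀ = 1 / (1 + K1/[H⁺] + K1K2/[H⁺]²) = 1 / (1 + 10^+1.75 + 10^-0.01)
   = 1 / (1 + 56.234 + 0.97724) = 1/58.211 = 0.01718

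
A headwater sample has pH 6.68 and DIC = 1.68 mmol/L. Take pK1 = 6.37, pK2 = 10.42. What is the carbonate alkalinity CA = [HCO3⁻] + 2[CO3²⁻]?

CA = [HCO3⁻] + 2[CO3²⁻] = (α₁ + 2α₂)·DIC
At pH 6.68: [H⁺]/K1 = 10^-0.31 = 0.48978, K2/[H⁺] = 10^-3.74 = 0.00018197
α₁ = 1/(1 + 0.48978 + 0.00018197) = 1/1.4900 = 0.6712; α₂ = α₁·K2/[H⁺] = 0.0001221
α₁ + 2α₂ = 0.6714
CA = 0.6714 × 1.68 = 1.13 mmol/L

CA = 1.13 mmol/L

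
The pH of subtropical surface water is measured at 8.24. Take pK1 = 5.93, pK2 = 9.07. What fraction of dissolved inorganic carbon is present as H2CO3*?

α₀ = 0.00425

α₀ = 1 / (1 + K1/[H⁺] + K1K2/[H⁺]²) = 1 / (1 + 10^+2.31 + 10^+1.48)
   = 1 / (1 + 204.17 + 30.200) = 1/235.37 = 0.004249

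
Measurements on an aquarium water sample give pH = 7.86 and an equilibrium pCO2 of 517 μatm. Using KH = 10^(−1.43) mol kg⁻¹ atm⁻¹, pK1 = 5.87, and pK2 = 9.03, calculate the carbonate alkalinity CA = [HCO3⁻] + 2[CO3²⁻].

CA = 2.13 mmol/kg

[CO2*] = KH · pCO2 = 10^(−1.43) × 517×10^-6 = 1.921×10^-5 mol/kg
α₀ = 1/(1 + K1/[H⁺] + K1K2/[H⁺]²) = 1/(1 + 10^+1.99 + 10^+0.82) = 0.009494
DIC = [CO2*]/α₀ = 1.921×10^-5 / 0.009494 = 2.023 mmol/kg
CA = (α₁ + 2α₂)·DIC = (0.9278 + 2×0.06273) × 2.023 = 2.13 mmol/kg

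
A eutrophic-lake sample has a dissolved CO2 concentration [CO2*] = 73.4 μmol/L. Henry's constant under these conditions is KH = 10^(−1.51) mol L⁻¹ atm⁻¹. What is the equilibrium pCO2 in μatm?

KH = 10^(−1.51) = 3.090×10^-2 mol L⁻¹ atm⁻¹
pCO2 = [CO2*]/KH = 73.4×10^-6 / 3.090×10^-2 = 2.38×10^-3 atm = 2380 μatm

pCO2 = 2380 μatm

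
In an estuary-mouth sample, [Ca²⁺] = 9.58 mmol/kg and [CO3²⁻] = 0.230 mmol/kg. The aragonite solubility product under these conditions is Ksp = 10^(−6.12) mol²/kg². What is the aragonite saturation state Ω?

Ω = 2.90

Ksp = 10^(−6.12) = 7.586×10^-7
Ω = [Ca²⁺][CO3²⁻]/Ksp = (9.58×10^-3)(0.230×10^-3) / 7.586×10^-7 = 2.90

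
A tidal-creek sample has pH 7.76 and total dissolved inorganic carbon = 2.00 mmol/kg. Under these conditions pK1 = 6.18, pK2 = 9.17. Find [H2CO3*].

[CO2*] = 0.0494 mmol/kg

α₀ = 1 / (1 + K1/[H⁺] + K1K2/[H⁺]²) = 1 / (1 + 10^+1.58 + 10^+0.17)
   = 1 / (1 + 38.019 + 1.4791) = 1/40.498 = 0.02469
[CO2*] = α₀ × DIC = 0.02469 × 2.00 = 0.0494 mmol/kg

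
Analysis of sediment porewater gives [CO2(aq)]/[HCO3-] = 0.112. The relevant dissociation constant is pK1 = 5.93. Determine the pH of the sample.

From K1 = [H⁺][HCO3-]/[CO2(aq)]:  pH = pK1 − log₁₀([CO2(aq)]/[HCO3-])
log₁₀(0.112) = -0.951
pH = 5.93 − (-0.951) = 6.88

pH = 6.88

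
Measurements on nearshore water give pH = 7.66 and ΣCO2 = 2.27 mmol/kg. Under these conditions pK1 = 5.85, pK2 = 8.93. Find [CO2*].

α₀ = 1 / (1 + K1/[H⁺] + K1K2/[H⁺]²) = 1 / (1 + 10^+1.81 + 10^+0.54)
   = 1 / (1 + 64.565 + 3.4674) = 1/69.033 = 0.01449
[CO2*] = α₀ × DIC = 0.01449 × 2.27 = 0.0329 mmol/kg

[CO2*] = 0.0329 mmol/kg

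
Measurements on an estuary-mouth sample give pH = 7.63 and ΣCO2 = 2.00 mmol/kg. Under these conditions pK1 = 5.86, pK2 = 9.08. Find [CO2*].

α₀ = 1 / (1 + K1/[H⁺] + K1K2/[H⁺]²) = 1 / (1 + 10^+1.77 + 10^+0.32)
   = 1 / (1 + 58.884 + 2.0893) = 1/61.974 = 0.01614
[CO2*] = α₀ × DIC = 0.01614 × 2.00 = 0.0323 mmol/kg

[CO2*] = 0.0323 mmol/kg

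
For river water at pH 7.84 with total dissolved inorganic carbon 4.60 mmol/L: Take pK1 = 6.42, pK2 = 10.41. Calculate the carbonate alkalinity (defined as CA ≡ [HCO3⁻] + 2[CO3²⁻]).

CA = 4.44 mmol/L

CA = [HCO3⁻] + 2[CO3²⁻] = (α₁ + 2α₂)·DIC
At pH 7.84: [H⁺]/K1 = 10^-1.42 = 0.038019, K2/[H⁺] = 10^-2.57 = 0.0026915
α₁ = 1/(1 + 0.038019 + 0.0026915) = 1/1.0407 = 0.9609; α₂ = α₁·K2/[H⁺] = 0.002586
α₁ + 2α₂ = 0.9661
CA = 0.9661 × 4.60 = 4.44 mmol/L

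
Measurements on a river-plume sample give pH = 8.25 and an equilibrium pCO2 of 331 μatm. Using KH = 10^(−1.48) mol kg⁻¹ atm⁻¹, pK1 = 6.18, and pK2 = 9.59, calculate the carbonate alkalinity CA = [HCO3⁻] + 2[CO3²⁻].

CA = 1.41 mmol/kg

[CO2*] = KH · pCO2 = 10^(−1.48) × 331×10^-6 = 1.096×10^-5 mol/kg
α₀ = 1/(1 + K1/[H⁺] + K1K2/[H⁺]²) = 1/(1 + 10^+2.07 + 10^+0.73) = 0.008074
DIC = [CO2*]/α₀ = 1.096×10^-5 / 0.008074 = 1.358 mmol/kg
CA = (α₁ + 2α₂)·DIC = (0.9486 + 2×0.04336) × 1.358 = 1.41 mmol/kg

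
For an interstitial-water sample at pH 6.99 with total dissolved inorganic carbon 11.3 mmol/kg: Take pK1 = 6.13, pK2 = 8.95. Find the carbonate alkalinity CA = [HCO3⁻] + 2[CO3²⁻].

CA = 10.1 mmol/kg

CA = [HCO3⁻] + 2[CO3²⁻] = (α₁ + 2α₂)·DIC
At pH 6.99: [H⁺]/K1 = 10^-0.86 = 0.13804, K2/[H⁺] = 10^-1.96 = 0.010965
α₁ = 1/(1 + 0.13804 + 0.010965) = 1/1.1490 = 0.8703; α₂ = α₁·K2/[H⁺] = 0.009543
α₁ + 2α₂ = 0.8894
CA = 0.8894 × 11.3 = 10.1 mmol/kg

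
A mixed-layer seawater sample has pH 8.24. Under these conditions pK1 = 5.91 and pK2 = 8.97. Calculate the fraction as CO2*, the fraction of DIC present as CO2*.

α₀ = 1 / (1 + K1/[H⁺] + K1K2/[H⁺]²) = 1 / (1 + 10^+2.33 + 10^+1.60)
   = 1 / (1 + 213.80 + 39.811) = 1/254.61 = 0.003928

α₀ = 0.00393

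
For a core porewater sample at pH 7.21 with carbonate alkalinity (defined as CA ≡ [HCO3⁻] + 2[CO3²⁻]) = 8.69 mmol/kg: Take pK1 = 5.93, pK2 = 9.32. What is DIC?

CA = [HCO3⁻] + 2[CO3²⁻] = (α₁ + 2α₂)·DIC
At pH 7.21: [H⁺]/K1 = 10^-1.28 = 0.052481, K2/[H⁺] = 10^-2.11 = 0.0077625
α₁ = 1/(1 + 0.052481 + 0.0077625) = 1/1.0602 = 0.9432; α₂ = α₁·K2/[H⁺] = 0.007321
α₁ + 2α₂ = 0.9578
DIC = CA / (α₁ + 2α₂) = 8.69 / 0.9578 = 9.07 mmol/kg

DIC = 9.07 mmol/kg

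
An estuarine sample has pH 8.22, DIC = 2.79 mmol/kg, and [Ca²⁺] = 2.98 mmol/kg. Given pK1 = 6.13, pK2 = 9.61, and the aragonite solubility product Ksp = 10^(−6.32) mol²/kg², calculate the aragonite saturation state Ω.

Ω = 0.675

α₂ = 1 / (1 + [H⁺]/K2 + [H⁺]²/(K1K2)) = 1 / (1 + 10^+1.39 + 10^-0.70)
   = 1 / (1 + 24.547 + 0.19953) = 1/25.747 = 0.03884
[CO3²⁻] = α₂ × DIC = 0.03884 × 2.79 = 0.1084 mmol/kg
Ksp = 10^(−6.32) = 4.786×10^-7
Ω = [Ca²⁺][CO3²⁻]/Ksp = (2.98×10^-3)(1.084×10^-4) / 4.786×10^-7 = 0.675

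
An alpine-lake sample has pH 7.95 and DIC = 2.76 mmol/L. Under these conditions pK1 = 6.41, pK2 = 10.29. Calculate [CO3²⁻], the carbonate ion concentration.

α₂ = 1 / (1 + [H⁺]/K2 + [H⁺]²/(K1K2)) = 1 / (1 + 10^+2.34 + 10^+0.80)
   = 1 / (1 + 218.78 + 6.3096) = 1/226.09 = 0.004423
[CO3²⁻] = α₂ × DIC = 0.004423 × 2.76 = 0.0122 mmol/L = 12.2 μmol/L

[CO3²⁻] = 12.2 μmol/L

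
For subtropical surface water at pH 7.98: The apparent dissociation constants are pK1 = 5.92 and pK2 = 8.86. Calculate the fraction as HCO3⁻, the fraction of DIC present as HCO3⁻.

α₁ = 0.877

α₁ = 1 / (1 + [H⁺]/K1 + K2/[H⁺]) = 1 / (1 + 10^-2.06 + 10^-0.88)
   = 1 / (1 + 0.0087096 + 0.13183) = 1/1.1405 = 0.8768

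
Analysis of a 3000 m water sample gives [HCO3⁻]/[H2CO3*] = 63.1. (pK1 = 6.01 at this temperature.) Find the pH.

pH = 7.81

From K1 = [H⁺][HCO3⁻]/[H2CO3*]:  pH = pK1 + log₁₀([HCO3⁻]/[H2CO3*])
log₁₀(63.1) = +1.800
pH = 6.01 + (+1.800) = 7.81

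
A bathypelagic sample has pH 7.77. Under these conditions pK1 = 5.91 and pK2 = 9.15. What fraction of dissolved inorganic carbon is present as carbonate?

α₂ = 0.0395

α₂ = 1 / (1 + [H⁺]/K2 + [H⁺]²/(K1K2)) = 1 / (1 + 10^+1.38 + 10^-0.48)
   = 1 / (1 + 23.988 + 0.33113) = 1/25.319 = 0.03950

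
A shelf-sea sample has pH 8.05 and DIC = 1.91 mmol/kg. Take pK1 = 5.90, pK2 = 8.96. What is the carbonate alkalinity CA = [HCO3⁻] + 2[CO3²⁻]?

CA = [HCO3⁻] + 2[CO3²⁻] = (α₁ + 2α₂)·DIC
At pH 8.05: [H⁺]/K1 = 10^-2.15 = 0.0070795, K2/[H⁺] = 10^-0.91 = 0.12303
α₁ = 1/(1 + 0.0070795 + 0.12303) = 1/1.1301 = 0.8849; α₂ = α₁·K2/[H⁺] = 0.1089
α₁ + 2α₂ = 1.1026
CA = 1.1026 × 1.91 = 2.11 mmol/kg

CA = 2.11 mmol/kg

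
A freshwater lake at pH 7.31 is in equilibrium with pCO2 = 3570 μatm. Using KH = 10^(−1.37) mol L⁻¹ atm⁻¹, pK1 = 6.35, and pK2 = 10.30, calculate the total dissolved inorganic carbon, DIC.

DIC = 1.54 mmol/L

[CO2*] = KH · pCO2 = 10^(−1.37) × 3570×10^-6 = 1.523×10^-4 mol/L
α₀ = 1/(1 + K1/[H⁺] + K1K2/[H⁺]²) = 1/(1 + 10^+0.96 + 10^-2.03) = 0.09872
DIC = [CO2*]/α₀ = 1.523×10^-4 / 0.09872 = 1.54 mmol/L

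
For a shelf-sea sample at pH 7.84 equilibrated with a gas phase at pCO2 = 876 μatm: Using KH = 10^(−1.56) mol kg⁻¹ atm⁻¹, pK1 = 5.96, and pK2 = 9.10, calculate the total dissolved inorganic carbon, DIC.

DIC = 1.95 mmol/kg

[CO2*] = KH · pCO2 = 10^(−1.56) × 876×10^-6 = 2.413×10^-5 mol/kg
α₀ = 1/(1 + K1/[H⁺] + K1K2/[H⁺]²) = 1/(1 + 10^+1.88 + 10^+0.62) = 0.01234
DIC = [CO2*]/α₀ = 2.413×10^-5 / 0.01234 = 1.95 mmol/kg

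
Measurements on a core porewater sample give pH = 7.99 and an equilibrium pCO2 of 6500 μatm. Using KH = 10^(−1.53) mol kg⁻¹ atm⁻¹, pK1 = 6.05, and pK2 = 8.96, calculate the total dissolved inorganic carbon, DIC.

[CO2*] = KH · pCO2 = 10^(−1.53) × 6500×10^-6 = 1.918×10^-4 mol/kg
α₀ = 1/(1 + K1/[H⁺] + K1K2/[H⁺]²) = 1/(1 + 10^+1.94 + 10^+0.97) = 0.01026
DIC = [CO2*]/α₀ = 1.918×10^-4 / 0.01026 = 18.7 mmol/kg

DIC = 18.7 mmol/kg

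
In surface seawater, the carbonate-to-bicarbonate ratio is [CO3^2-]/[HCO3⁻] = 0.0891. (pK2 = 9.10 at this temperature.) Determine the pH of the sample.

From K2 = [H⁺][CO3^2-]/[HCO3⁻]:  pH = pK2 + log₁₀([CO3^2-]/[HCO3⁻])
log₁₀(0.0891) = -1.050
pH = 9.10 + (-1.050) = 8.05

pH = 8.05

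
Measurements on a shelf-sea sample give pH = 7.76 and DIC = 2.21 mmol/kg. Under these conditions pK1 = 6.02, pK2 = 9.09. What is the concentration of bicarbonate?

[HCO3⁻] = 2.08 mmol/kg

α₁ = 1 / (1 + [H⁺]/K1 + K2/[H⁺]) = 1 / (1 + 10^-1.74 + 10^-1.33)
   = 1 / (1 + 0.018197 + 0.046774) = 1/1.0650 = 0.9390
[HCO3⁻] = α₁ × DIC = 0.9390 × 2.21 = 2.08 mmol/kg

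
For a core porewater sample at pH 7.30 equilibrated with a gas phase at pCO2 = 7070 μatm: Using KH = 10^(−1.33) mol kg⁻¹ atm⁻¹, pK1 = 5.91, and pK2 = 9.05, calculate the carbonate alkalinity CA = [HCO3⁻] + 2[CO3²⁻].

CA = 8.41 mmol/kg

[CO2*] = KH · pCO2 = 10^(−1.33) × 7070×10^-6 = 3.307×10^-4 mol/kg
α₀ = 1/(1 + K1/[H⁺] + K1K2/[H⁺]²) = 1/(1 + 10^+1.39 + 10^-0.36) = 0.03849
DIC = [CO2*]/α₀ = 3.307×10^-4 / 0.03849 = 8.592 mmol/kg
CA = (α₁ + 2α₂)·DIC = (0.9447 + 2×0.01680) × 8.592 = 8.41 mmol/kg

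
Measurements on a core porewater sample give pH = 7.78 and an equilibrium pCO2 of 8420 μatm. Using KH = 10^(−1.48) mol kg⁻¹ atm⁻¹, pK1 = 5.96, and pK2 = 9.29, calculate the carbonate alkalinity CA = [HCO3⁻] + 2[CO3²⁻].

[CO2*] = KH · pCO2 = 10^(−1.48) × 8420×10^-6 = 2.788×10^-4 mol/kg
α₀ = 1/(1 + K1/[H⁺] + K1K2/[H⁺]²) = 1/(1 + 10^+1.82 + 10^+0.31) = 0.01447
DIC = [CO2*]/α₀ = 2.788×10^-4 / 0.01447 = 19.27 mmol/kg
CA = (α₁ + 2α₂)·DIC = (0.9560 + 2×0.02954) × 19.27 = 19.6 mmol/kg

CA = 19.6 mmol/kg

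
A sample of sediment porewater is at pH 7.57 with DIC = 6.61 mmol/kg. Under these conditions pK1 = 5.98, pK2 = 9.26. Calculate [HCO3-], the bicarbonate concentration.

α₁ = 1 / (1 + [H⁺]/K1 + K2/[H⁺]) = 1 / (1 + 10^-1.59 + 10^-1.69)
   = 1 / (1 + 0.025704 + 0.020417) = 1/1.0461 = 0.9559
[HCO3⁻] = α₁ × DIC = 0.9559 × 6.61 = 6.32 mmol/kg

[HCO3⁻] = 6.32 mmol/kg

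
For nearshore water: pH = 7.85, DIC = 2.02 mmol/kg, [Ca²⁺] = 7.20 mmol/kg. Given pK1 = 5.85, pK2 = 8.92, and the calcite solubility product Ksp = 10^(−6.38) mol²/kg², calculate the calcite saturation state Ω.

α₂ = 1 / (1 + [H⁺]/K2 + [H⁺]²/(K1K2)) = 1 / (1 + 10^+1.07 + 10^-0.93)
   = 1 / (1 + 11.749 + 0.11749) = 1/12.866 = 0.07772
[CO3²⁻] = α₂ × DIC = 0.07772 × 2.02 = 0.1570 mmol/kg
Ksp = 10^(−6.38) = 4.169×10^-7
Ω = [Ca²⁺][CO3²⁻]/Ksp = (7.20×10^-3)(1.570×10^-4) / 4.169×10^-7 = 2.71

Ω = 2.71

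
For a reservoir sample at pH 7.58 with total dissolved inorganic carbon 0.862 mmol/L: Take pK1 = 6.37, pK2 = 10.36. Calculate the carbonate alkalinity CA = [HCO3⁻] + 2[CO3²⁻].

CA = 0.813 mmol/L

CA = [HCO3⁻] + 2[CO3²⁻] = (α₁ + 2α₂)·DIC
At pH 7.58: [H⁺]/K1 = 10^-1.21 = 0.061660, K2/[H⁺] = 10^-2.78 = 0.0016596
α₁ = 1/(1 + 0.061660 + 0.0016596) = 1/1.0633 = 0.9405; α₂ = α₁·K2/[H⁺] = 0.001561
α₁ + 2α₂ = 0.9436
CA = 0.9436 × 0.862 = 0.813 mmol/L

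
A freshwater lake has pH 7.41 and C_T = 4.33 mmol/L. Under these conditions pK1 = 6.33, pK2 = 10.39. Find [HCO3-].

α₁ = 1 / (1 + [H⁺]/K1 + K2/[H⁺]) = 1 / (1 + 10^-1.08 + 10^-2.98)
   = 1 / (1 + 0.083176 + 0.0010471) = 1/1.0842 = 0.9223
[HCO3⁻] = α₁ × DIC = 0.9223 × 4.33 = 3.99 mmol/L

[HCO3⁻] = 3.99 mmol/L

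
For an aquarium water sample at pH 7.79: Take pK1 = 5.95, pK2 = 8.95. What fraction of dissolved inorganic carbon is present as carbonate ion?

α₂ = 1 / (1 + [H⁺]/K2 + [H⁺]²/(K1K2)) = 1 / (1 + 10^+1.16 + 10^-0.68)
   = 1 / (1 + 14.454 + 0.20893) = 1/15.663 = 0.06384

α₂ = 0.0638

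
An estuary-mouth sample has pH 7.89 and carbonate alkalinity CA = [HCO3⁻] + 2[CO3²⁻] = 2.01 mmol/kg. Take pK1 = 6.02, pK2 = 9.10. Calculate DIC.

DIC = 1.92 mmol/kg

CA = [HCO3⁻] + 2[CO3²⁻] = (α₁ + 2α₂)·DIC
At pH 7.89: [H⁺]/K1 = 10^-1.87 = 0.013490, K2/[H⁺] = 10^-1.21 = 0.061660
α₁ = 1/(1 + 0.013490 + 0.061660) = 1/1.0751 = 0.9301; α₂ = α₁·K2/[H⁺] = 0.05735
α₁ + 2α₂ = 1.0448
DIC = CA / (α₁ + 2α₂) = 2.01 / 1.0448 = 1.92 mmol/kg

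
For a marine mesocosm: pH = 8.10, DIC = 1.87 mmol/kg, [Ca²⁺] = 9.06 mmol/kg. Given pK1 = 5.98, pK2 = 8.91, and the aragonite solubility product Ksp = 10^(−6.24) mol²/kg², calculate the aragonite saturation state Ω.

Ω = 3.92

α₂ = 1 / (1 + [H⁺]/K2 + [H⁺]²/(K1K2)) = 1 / (1 + 10^+0.81 + 10^-1.31)
   = 1 / (1 + 6.4565 + 0.048978) = 1/7.5055 = 0.1332
[CO3²⁻] = α₂ × DIC = 0.1332 × 1.87 = 0.2491 mmol/kg
Ksp = 10^(−6.24) = 5.754×10^-7
Ω = [Ca²⁺][CO3²⁻]/Ksp = (9.06×10^-3)(2.491×10^-4) / 5.754×10^-7 = 3.92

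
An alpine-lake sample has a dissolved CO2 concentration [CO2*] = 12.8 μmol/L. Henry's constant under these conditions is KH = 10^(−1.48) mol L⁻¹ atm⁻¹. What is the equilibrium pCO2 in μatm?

pCO2 = 387 μatm

KH = 10^(−1.48) = 3.311×10^-2 mol L⁻¹ atm⁻¹
pCO2 = [CO2*]/KH = 12.8×10^-6 / 3.311×10^-2 = 3.87×10^-4 atm = 387 μatm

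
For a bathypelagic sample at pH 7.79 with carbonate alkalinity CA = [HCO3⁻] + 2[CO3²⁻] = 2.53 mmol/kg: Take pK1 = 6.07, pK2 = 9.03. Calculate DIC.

CA = [HCO3⁻] + 2[CO3²⁻] = (α₁ + 2α₂)·DIC
At pH 7.79: [H⁺]/K1 = 10^-1.72 = 0.019055, K2/[H⁺] = 10^-1.24 = 0.057544
α₁ = 1/(1 + 0.019055 + 0.057544) = 1/1.0766 = 0.9289; α₂ = α₁·K2/[H⁺] = 0.05345
α₁ + 2α₂ = 1.0358
DIC = CA / (α₁ + 2α₂) = 2.53 / 1.0358 = 2.44 mmol/kg

DIC = 2.44 mmol/kg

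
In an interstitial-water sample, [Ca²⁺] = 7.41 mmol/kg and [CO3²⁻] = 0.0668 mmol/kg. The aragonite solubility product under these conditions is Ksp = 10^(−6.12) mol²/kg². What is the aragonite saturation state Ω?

Ksp = 10^(−6.12) = 7.586×10^-7
Ω = [Ca²⁺][CO3²⁻]/Ksp = (7.41×10^-3)(0.0668×10^-3) / 7.586×10^-7 = 0.653

Ω = 0.653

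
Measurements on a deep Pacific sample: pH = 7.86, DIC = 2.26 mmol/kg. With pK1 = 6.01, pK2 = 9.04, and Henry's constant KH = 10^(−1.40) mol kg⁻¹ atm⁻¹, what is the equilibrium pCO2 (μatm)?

α₀ = 1 / (1 + K1/[H⁺] + K1K2/[H⁺]²) = 1 / (1 + 10^+1.85 + 10^+0.67)
   = 1 / (1 + 70.795 + 4.6774) = 1/76.472 = 0.01308
[CO2*] = α₀ × DIC = 0.01308 × 2.26 = 0.02955 mmol/kg
pCO2 = [CO2*]/KH = 2.955×10^-5 / 3.981×10^-2 = 742 μatm

pCO2 = 742 μatm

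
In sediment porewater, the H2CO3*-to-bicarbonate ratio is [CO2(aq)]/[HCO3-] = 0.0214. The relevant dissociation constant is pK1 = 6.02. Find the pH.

From K1 = [H⁺][HCO3-]/[CO2(aq)]:  pH = pK1 − log₁₀([CO2(aq)]/[HCO3-])
log₁₀(0.0214) = -1.670
pH = 6.02 − (-1.670) = 7.69

pH = 7.69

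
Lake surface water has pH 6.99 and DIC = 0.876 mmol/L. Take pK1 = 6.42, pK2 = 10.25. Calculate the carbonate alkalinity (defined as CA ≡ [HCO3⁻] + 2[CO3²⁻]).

CA = [HCO3⁻] + 2[CO3²⁻] = (α₁ + 2α₂)·DIC
At pH 6.99: [H⁺]/K1 = 10^-0.57 = 0.26915, K2/[H⁺] = 10^-3.26 = 0.00054954
α₁ = 1/(1 + 0.26915 + 0.00054954) = 1/1.2697 = 0.7876; α₂ = α₁·K2/[H⁺] = 0.0004328
α₁ + 2α₂ = 0.7885
CA = 0.7885 × 0.876 = 0.691 mmol/L

CA = 0.691 mmol/L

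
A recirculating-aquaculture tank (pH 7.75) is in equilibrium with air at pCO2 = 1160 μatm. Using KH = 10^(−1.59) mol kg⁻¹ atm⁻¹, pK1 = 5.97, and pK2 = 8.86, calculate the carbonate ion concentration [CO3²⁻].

[CO3²⁻] = 0.139 mmol/kg

[CO2*] = KH · pCO2 = 10^(−1.59) × 1160×10^-6 = 2.982×10^-5 mol/kg
α₀ = 1/(1 + K1/[H⁺] + K1K2/[H⁺]²) = 1/(1 + 10^+1.78 + 10^+0.67) = 0.01517
DIC = [CO2*]/α₀ = 2.982×10^-5 / 0.01517 = 1.966 mmol/kg
[CO3²⁻] = α₂·DIC; α₂ = 0.07094, so [CO3²⁻] = 0.07094 × 1.966 = 0.139 mmol/kg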